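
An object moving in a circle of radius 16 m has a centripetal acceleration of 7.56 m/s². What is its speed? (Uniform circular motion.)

v = √(a_c × r) = √(7.56 × 16) = 11.0 m/s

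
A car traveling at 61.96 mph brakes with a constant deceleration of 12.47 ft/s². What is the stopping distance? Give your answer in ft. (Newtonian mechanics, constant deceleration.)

v₀ = 61.96 mph × 0.44704 = 27.6986 m/s
a = 12.47 ft/s² × 0.3048 = 3.80086 m/s²
d = v₀² / (2a) = 27.6986² / (2 × 3.80086) = 767.212 / 7.60172 = 100.926 m
d = 100.926 m / 0.3048 = 331.1 ft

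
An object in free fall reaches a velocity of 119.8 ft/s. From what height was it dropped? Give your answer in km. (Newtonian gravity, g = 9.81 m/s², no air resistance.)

v = 119.8 ft/s × 0.3048 = 36.515 m/s
h = v² / (2g) = 36.515² / (2 × 9.81) = 67.9585 m
h = 67.9585 m / 1000.0 = 0.06796 km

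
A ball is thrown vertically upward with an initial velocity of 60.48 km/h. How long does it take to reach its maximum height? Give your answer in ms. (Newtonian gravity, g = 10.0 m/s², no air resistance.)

v₀ = 60.48 km/h × 0.2777777777777778 = 16.8 m/s
t_up = v₀ / g = 16.8 / 10.0 = 1.68 s
t_up = 1.68 s / 0.001 = 1680 ms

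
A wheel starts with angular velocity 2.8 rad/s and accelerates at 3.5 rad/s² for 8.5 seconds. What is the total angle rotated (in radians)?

θ = ω₀t + ½αt² = 2.8×8.5 + ½×3.5×8.5² = 150.24 rad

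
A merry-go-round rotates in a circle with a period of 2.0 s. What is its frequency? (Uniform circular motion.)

f = 1/T = 1/2.0 = 0.5 Hz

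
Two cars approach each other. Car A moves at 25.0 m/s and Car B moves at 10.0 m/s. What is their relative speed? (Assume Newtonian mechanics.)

v_rel = v_A + v_B = 25.0 + 10.0 = 35.0 m/s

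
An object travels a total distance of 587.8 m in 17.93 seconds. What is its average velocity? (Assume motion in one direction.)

v_avg = Δd / Δt = 587.8 / 17.93 = 32.78 m/s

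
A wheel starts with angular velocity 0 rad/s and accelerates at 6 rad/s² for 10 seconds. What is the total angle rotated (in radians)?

θ = ω₀t + ½αt² = 0×10 + ½×6×10² = 300.0 rad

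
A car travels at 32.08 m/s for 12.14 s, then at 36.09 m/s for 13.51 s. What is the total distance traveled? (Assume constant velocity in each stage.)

d₁ = v₁t₁ = 32.08 × 12.14 = 389.4512 m
d₂ = v₂t₂ = 36.09 × 13.51 = 487.5759 m
d_total = 389.4512 + 487.5759 = 877.03 m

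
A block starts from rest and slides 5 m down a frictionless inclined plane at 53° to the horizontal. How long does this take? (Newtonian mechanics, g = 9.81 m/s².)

a = g sin(θ) = 9.81 × sin(53°) = 7.8346 m/s²
t = √(2d/a) = √(2 × 5 / 7.8346) = 1.13 s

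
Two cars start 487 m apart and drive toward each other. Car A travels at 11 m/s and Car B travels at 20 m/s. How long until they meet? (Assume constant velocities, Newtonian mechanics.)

Combined speed: v_combined = 11 + 20 = 31 m/s
Time to meet: t = d/v_combined = 487/31 = 15.71 s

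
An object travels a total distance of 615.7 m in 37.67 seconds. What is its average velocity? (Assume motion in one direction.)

v_avg = Δd / Δt = 615.7 / 37.67 = 16.34 m/s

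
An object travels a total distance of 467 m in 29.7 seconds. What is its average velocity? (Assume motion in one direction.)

v_avg = Δd / Δt = 467 / 29.7 = 15.72 m/s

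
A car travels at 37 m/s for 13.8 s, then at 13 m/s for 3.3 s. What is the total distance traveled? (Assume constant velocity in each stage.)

d₁ = v₁t₁ = 37 × 13.8 = 510.6 m
d₂ = v₂t₂ = 13 × 3.3 = 42.9 m
d_total = 510.6 + 42.9 = 553.5 m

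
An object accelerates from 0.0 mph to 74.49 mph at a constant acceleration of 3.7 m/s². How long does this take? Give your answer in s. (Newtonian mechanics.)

v₀ = 0.0 mph × 0.44704 = 0.0 m/s
v = 74.49 mph × 0.44704 = 33.3 m/s
t = (v - v₀) / a = (33.3 - 0.0) / 3.7 = 9.0 s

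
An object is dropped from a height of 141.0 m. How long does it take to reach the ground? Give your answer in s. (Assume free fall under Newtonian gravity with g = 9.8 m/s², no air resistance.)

t = √(2h/g) = √(2 × 141.0 / 9.8) = 5.364 s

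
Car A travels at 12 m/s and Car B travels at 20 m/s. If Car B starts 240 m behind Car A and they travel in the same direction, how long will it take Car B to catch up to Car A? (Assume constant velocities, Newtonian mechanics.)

Relative speed: v_rel = 20 - 12 = 8 m/s
Time to catch: t = d₀/v_rel = 240/8 = 30.0 s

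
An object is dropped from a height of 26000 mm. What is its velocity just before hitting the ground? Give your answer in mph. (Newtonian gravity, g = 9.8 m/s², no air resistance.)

h = 26000 mm × 0.001 = 26.0 m
v = √(2gh) = √(2 × 9.8 × 26.0) = 22.5743 m/s
v = 22.5743 m/s / 0.44704 = 50.5 mph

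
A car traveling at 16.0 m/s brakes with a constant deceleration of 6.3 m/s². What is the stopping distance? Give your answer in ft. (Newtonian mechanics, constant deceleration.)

d = v₀² / (2a) = 16.0² / (2 × 6.3) = 256.0 / 12.6 = 20.3175 m
d = 20.3175 m / 0.3048 = 66.66 ft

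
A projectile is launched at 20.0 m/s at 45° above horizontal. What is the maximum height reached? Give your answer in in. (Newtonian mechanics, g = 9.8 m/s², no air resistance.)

H = v₀² × sin²(θ) / (2g) = 20.0² × sin(45°)² / (2 × 9.8) = 400.0 × 0.5 / 19.6 = 10.2041 m
H = 10.2041 m / 0.0254 = 401.7 in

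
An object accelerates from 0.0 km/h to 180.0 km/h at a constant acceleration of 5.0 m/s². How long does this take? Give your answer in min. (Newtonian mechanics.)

v₀ = 0.0 km/h × 0.2777777777777778 = 0.0 m/s
v = 180.0 km/h × 0.2777777777777778 = 50.0 m/s
t = (v - v₀) / a = (50.0 - 0.0) / 5.0 = 10.0 s
t = 10.0 s / 60.0 = 0.1667 min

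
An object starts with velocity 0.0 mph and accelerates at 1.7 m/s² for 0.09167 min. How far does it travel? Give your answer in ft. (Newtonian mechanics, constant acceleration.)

v₀ = 0.0 mph × 0.44704 = 0.0 m/s
t = 0.09167 min × 60.0 = 5.5002 s
d = v₀ × t + ½ × a × t² = 0.0 × 5.5002 + 0.5 × 1.7 × 5.5002² = 25.7144 m
d = 25.7144 m / 0.3048 = 84.36 ft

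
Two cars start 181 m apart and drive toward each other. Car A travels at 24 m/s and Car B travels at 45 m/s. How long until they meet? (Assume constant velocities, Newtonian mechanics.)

Combined speed: v_combined = 24 + 45 = 69 m/s
Time to meet: t = d/v_combined = 181/69 = 2.62 s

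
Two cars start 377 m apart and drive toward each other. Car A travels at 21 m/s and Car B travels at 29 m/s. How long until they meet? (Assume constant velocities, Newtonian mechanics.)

Combined speed: v_combined = 21 + 29 = 50 m/s
Time to meet: t = d/v_combined = 377/50 = 7.54 s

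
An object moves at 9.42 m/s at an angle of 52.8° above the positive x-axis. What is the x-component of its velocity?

vₓ = v cos(θ) = 9.42 × cos(52.8°) = 5.7 m/s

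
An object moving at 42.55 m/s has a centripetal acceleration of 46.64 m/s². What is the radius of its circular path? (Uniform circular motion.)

r = v²/a_c = 42.55²/46.64 = 38.82 m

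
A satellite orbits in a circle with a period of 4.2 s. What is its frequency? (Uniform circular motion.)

f = 1/T = 1/4.2 = 0.2381 Hz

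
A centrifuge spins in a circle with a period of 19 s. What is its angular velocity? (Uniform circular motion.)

ω = 2π/T = 2π/19 = 0.3307 rad/s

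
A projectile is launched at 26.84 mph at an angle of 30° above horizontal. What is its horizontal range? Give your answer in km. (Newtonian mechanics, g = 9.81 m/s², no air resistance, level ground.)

v₀ = 26.84 mph × 0.44704 = 11.9986 m/s
R = v₀² × sin(2θ) / g = 11.9986² × sin(2 × 30°) / 9.81 = 143.966 × 0.866025 / 9.81 = 12.7093 m
R = 12.7093 m / 1000.0 = 0.01271 km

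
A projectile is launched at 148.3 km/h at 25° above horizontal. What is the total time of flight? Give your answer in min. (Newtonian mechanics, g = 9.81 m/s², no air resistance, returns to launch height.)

v₀ = 148.3 km/h × 0.2777777777777778 = 41.1944 m/s
T = 2 × v₀ × sin(θ) / g = 2 × 41.1944 × sin(25°) / 9.81 = 2 × 41.1944 × 0.422618 / 9.81 = 3.54934 s
T = 3.54934 s / 60.0 = 0.05916 min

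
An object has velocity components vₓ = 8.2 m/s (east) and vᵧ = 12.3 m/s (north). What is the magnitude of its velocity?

|v| = √(vₓ² + vᵧ²) = √(8.2² + 12.3²) = √(218.53) = 14.78 m/s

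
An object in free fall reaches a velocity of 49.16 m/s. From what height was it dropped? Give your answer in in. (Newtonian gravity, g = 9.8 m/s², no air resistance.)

h = v² / (2g) = 49.16² / (2 × 9.8) = 123.301 m
h = 123.301 m / 0.0254 = 4854 in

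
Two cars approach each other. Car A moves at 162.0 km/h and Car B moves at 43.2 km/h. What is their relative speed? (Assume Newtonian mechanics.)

v_rel = v_A + v_B = 162.0 + 43.2 = 205.2 km/h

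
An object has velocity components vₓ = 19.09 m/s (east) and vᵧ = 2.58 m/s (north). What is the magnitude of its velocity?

|v| = √(vₓ² + vᵧ²) = √(19.09² + 2.58²) = √(371.0845) = 19.26 m/s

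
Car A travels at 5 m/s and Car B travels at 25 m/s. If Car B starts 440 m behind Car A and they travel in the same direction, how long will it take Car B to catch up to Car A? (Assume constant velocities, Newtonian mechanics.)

Relative speed: v_rel = 25 - 5 = 20 m/s
Time to catch: t = d₀/v_rel = 440/20 = 22.0 s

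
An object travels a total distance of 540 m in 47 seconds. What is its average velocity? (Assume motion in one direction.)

v_avg = Δd / Δt = 540 / 47 = 11.49 m/s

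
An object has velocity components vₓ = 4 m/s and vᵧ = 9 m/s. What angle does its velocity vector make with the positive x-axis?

θ = arctan(vᵧ/vₓ) = arctan(9/4) = 66.04°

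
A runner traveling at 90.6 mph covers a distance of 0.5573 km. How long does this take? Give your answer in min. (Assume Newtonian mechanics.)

d = 0.5573 km × 1000.0 = 557.3 m
v = 90.6 mph × 0.44704 = 40.5018 m/s
t = d / v = 557.3 / 40.5018 = 13.7599 s
t = 13.7599 s / 60.0 = 0.2293 min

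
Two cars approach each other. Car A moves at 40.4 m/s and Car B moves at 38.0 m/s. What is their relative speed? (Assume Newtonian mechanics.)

v_rel = v_A + v_B = 40.4 + 38.0 = 78.4 m/s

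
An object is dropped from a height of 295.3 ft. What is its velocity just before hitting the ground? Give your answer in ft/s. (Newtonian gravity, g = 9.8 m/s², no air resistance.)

h = 295.3 ft × 0.3048 = 90.0074 m
v = √(2gh) = √(2 × 9.8 × 90.0074) = 42.0017 m/s
v = 42.0017 m/s / 0.3048 = 137.8 ft/s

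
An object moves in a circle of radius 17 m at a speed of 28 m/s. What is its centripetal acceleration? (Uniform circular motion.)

a_c = v²/r = 28²/17 = 784/17 = 46.12 m/s²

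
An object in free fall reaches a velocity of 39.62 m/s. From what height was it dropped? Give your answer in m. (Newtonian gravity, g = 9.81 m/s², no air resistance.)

h = v² / (2g) = 39.62² / (2 × 9.81) = 80.01 m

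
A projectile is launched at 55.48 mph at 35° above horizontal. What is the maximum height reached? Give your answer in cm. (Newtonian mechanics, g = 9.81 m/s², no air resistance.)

v₀ = 55.48 mph × 0.44704 = 24.8018 m/s
H = v₀² × sin²(θ) / (2g) = 24.8018² × sin(35°)² / (2 × 9.81) = 615.129 × 0.32899 / 19.62 = 10.3145 m
H = 10.3145 m / 0.01 = 1031 cm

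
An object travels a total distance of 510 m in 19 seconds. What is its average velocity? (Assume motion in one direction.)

v_avg = Δd / Δt = 510 / 19 = 26.84 m/s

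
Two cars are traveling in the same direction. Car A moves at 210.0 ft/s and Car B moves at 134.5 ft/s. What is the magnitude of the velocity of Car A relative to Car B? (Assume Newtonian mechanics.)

v_rel = |v_A - v_B| = |210.0 - 134.5| = 75.5 ft/s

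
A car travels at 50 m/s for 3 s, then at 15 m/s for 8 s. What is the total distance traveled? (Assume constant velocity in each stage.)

d₁ = v₁t₁ = 50 × 3 = 150 m
d₂ = v₂t₂ = 15 × 8 = 120 m
d_total = 150 + 120 = 270 m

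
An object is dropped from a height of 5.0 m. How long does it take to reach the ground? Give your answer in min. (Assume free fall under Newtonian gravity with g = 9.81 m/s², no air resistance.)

t = √(2h/g) = √(2 × 5.0 / 9.81) = 1.00964 s
t = 1.00964 s / 60.0 = 0.01683 min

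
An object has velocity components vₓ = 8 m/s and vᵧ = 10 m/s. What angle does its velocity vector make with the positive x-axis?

θ = arctan(vᵧ/vₓ) = arctan(10/8) = 51.34°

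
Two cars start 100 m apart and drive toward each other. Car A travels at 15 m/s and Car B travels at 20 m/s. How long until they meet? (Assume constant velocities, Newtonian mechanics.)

Combined speed: v_combined = 15 + 20 = 35 m/s
Time to meet: t = d/v_combined = 100/35 = 2.86 s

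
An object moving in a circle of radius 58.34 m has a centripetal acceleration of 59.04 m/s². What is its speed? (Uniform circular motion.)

v = √(a_c × r) = √(59.04 × 58.34) = 58.69 m/s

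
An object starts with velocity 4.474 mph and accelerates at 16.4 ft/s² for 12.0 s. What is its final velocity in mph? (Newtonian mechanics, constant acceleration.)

v₀ = 4.474 mph × 0.44704 = 2.00006 m/s
a = 16.4 ft/s² × 0.3048 = 4.99872 m/s²
v = v₀ + a × t = 2.00006 + 4.99872 × 12.0 = 61.9847 m/s
v = 61.9847 m/s / 0.44704 = 138.7 mph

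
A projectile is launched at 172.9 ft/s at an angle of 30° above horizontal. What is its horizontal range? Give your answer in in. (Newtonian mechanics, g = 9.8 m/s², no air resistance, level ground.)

v₀ = 172.9 ft/s × 0.3048 = 52.6999 m/s
R = v₀² × sin(2θ) / g = 52.6999² × sin(2 × 30°) / 9.8 = 2777.28 × 0.866025 / 9.8 = 245.428 m
R = 245.428 m / 0.0254 = 9663 in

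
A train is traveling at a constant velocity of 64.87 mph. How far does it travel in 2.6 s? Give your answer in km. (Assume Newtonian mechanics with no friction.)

v = 64.87 mph × 0.44704 = 28.9995 m/s
d = v × t = 28.9995 × 2.6 = 75.3987 m
d = 75.3987 m / 1000.0 = 0.0754 km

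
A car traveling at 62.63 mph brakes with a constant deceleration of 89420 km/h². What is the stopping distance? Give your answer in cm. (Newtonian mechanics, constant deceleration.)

v₀ = 62.63 mph × 0.44704 = 27.9981 m/s
a = 89420 km/h² × 7.716049382716049e-05 = 6.89969 m/s²
d = v₀² / (2a) = 27.9981² / (2 × 6.89969) = 783.894 / 13.7994 = 56.8064 m
d = 56.8064 m / 0.01 = 5681 cm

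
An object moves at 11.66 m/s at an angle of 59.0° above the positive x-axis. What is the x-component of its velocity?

vₓ = v cos(θ) = 11.66 × cos(59.0°) = 6.01 m/s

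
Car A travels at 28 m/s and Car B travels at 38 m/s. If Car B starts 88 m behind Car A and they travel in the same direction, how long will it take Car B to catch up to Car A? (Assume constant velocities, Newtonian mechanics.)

Relative speed: v_rel = 38 - 28 = 10 m/s
Time to catch: t = d₀/v_rel = 88/10 = 8.8 s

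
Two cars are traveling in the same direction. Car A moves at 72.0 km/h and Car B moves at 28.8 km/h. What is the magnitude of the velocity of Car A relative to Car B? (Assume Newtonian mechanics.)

v_rel = |v_A - v_B| = |72.0 - 28.8| = 43.2 km/h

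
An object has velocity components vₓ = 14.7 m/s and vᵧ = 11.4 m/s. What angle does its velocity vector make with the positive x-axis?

θ = arctan(vᵧ/vₓ) = arctan(11.4/14.7) = 37.79°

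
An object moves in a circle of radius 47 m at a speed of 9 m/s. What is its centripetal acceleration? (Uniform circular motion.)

a_c = v²/r = 9²/47 = 81/47 = 1.72 m/s²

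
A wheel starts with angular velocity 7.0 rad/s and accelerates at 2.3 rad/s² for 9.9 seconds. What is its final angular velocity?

ω = ω₀ + αt = 7.0 + 2.3 × 9.9 = 29.77 rad/s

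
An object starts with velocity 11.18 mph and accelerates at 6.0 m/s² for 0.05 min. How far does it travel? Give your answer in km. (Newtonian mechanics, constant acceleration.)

v₀ = 11.18 mph × 0.44704 = 4.99791 m/s
t = 0.05 min × 60.0 = 3.0 s
d = v₀ × t + ½ × a × t² = 4.99791 × 3.0 + 0.5 × 6.0 × 3.0² = 41.9937 m
d = 41.9937 m / 1000.0 = 0.04199 km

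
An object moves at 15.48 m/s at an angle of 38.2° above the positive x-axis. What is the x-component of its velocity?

vₓ = v cos(θ) = 15.48 × cos(38.2°) = 12.17 m/s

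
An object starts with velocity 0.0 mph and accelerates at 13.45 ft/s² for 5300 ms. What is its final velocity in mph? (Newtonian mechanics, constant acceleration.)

v₀ = 0.0 mph × 0.44704 = 0.0 m/s
a = 13.45 ft/s² × 0.3048 = 4.09956 m/s²
t = 5300 ms × 0.001 = 5.3 s
v = v₀ + a × t = 0.0 + 4.09956 × 5.3 = 21.7277 m/s
v = 21.7277 m/s / 0.44704 = 48.6 mph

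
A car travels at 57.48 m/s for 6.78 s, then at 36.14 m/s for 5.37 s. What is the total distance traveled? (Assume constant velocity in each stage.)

d₁ = v₁t₁ = 57.48 × 6.78 = 389.7144 m
d₂ = v₂t₂ = 36.14 × 5.37 = 194.0718 m
d_total = 389.7144 + 194.0718 = 583.79 m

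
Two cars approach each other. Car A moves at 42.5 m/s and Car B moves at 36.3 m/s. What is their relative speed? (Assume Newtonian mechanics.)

v_rel = v_A + v_B = 42.5 + 36.3 = 78.8 m/s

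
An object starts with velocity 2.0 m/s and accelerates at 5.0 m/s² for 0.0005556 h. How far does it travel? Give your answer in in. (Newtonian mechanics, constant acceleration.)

t = 0.0005556 h × 3600.0 = 2.00016 s
d = v₀ × t + ½ × a × t² = 2.0 × 2.00016 + 0.5 × 5.0 × 2.00016² = 14.0019 m
d = 14.0019 m / 0.0254 = 551.3 in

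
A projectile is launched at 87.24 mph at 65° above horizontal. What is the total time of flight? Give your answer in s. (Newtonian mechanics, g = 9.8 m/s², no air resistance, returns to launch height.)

v₀ = 87.24 mph × 0.44704 = 38.9998 m/s
T = 2 × v₀ × sin(θ) / g = 2 × 38.9998 × sin(65°) / 9.8 = 2 × 38.9998 × 0.906308 / 9.8 = 7.213 s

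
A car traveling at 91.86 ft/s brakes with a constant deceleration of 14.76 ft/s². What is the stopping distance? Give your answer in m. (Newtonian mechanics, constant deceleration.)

v₀ = 91.86 ft/s × 0.3048 = 27.9989 m/s
a = 14.76 ft/s² × 0.3048 = 4.49885 m/s²
d = v₀² / (2a) = 27.9989² / (2 × 4.49885) = 783.938 / 8.9977 = 87.13 m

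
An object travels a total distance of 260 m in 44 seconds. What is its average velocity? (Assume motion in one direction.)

v_avg = Δd / Δt = 260 / 44 = 5.91 m/s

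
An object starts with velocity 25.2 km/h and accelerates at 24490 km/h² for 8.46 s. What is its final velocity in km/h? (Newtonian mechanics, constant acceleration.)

v₀ = 25.2 km/h × 0.2777777777777778 = 7.0 m/s
a = 24490 km/h² × 7.716049382716049e-05 = 1.88966 m/s²
v = v₀ + a × t = 7.0 + 1.88966 × 8.46 = 22.9865 m/s
v = 22.9865 m/s / 0.2777777777777778 = 82.75 km/h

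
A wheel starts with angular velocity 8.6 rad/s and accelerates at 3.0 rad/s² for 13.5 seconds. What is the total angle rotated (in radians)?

θ = ω₀t + ½αt² = 8.6×13.5 + ½×3.0×13.5² = 389.48 rad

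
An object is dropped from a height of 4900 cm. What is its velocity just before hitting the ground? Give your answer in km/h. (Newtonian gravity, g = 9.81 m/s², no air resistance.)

h = 4900 cm × 0.01 = 49.0 m
v = √(2gh) = √(2 × 9.81 × 49.0) = 31.0061 m/s
v = 31.0061 m/s / 0.2777777777777778 = 111.6 km/h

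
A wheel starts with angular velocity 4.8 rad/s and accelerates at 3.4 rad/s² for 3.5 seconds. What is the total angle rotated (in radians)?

θ = ω₀t + ½αt² = 4.8×3.5 + ½×3.4×3.5² = 37.62 rad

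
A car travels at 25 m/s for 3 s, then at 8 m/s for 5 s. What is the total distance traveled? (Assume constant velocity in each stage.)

d₁ = v₁t₁ = 25 × 3 = 75 m
d₂ = v₂t₂ = 8 × 5 = 40 m
d_total = 75 + 40 = 115 m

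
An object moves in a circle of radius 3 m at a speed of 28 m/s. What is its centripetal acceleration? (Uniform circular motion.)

a_c = v²/r = 28²/3 = 784/3 = 261.33 m/s²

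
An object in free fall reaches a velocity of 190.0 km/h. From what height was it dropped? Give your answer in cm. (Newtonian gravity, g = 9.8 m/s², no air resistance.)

v = 190.0 km/h × 0.2777777777777778 = 52.7778 m/s
h = v² / (2g) = 52.7778² / (2 × 9.8) = 142.117 m
h = 142.117 m / 0.01 = 14210 cm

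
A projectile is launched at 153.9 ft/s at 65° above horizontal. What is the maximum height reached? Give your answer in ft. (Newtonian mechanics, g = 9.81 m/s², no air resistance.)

v₀ = 153.9 ft/s × 0.3048 = 46.9087 m/s
H = v₀² × sin²(θ) / (2g) = 46.9087² × sin(65°)² / (2 × 9.81) = 2200.43 × 0.821394 / 19.62 = 92.1213 m
H = 92.1213 m / 0.3048 = 302.2 ft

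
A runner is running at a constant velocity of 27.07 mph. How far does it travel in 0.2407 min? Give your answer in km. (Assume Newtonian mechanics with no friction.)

v = 27.07 mph × 0.44704 = 12.1014 m/s
t = 0.2407 min × 60.0 = 14.442 s
d = v × t = 12.1014 × 14.442 = 174.768 m
d = 174.768 m / 1000.0 = 0.1748 km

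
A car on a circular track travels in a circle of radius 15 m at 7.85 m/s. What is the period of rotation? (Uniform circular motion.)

T = 2πr/v = 2π×15/7.85 = 12.01 s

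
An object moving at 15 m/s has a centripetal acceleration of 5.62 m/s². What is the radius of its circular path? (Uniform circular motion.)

r = v²/a_c = 15²/5.62 = 40.04 m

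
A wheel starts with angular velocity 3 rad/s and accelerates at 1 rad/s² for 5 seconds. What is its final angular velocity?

ω = ω₀ + αt = 3 + 1 × 5 = 8 rad/s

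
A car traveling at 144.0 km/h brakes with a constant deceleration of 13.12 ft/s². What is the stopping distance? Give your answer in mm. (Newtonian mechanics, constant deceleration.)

v₀ = 144.0 km/h × 0.2777777777777778 = 40.0 m/s
a = 13.12 ft/s² × 0.3048 = 3.99898 m/s²
d = v₀² / (2a) = 40.0² / (2 × 3.99898) = 1600.0 / 7.99796 = 200.051 m
d = 200.051 m / 0.001 = 200100 mm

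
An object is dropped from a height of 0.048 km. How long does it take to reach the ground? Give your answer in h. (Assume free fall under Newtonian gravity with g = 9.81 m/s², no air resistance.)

h = 0.048 km × 1000.0 = 48.0 m
t = √(2h/g) = √(2 × 48.0 / 9.81) = 3.12825 s
t = 3.12825 s / 3600.0 = 0.000869 h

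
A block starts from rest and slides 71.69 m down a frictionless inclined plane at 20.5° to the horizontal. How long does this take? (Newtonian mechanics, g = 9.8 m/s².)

a = g sin(θ) = 9.8 × sin(20.5°) = 3.432 m/s²
t = √(2d/a) = √(2 × 71.69 / 3.432) = 6.46 s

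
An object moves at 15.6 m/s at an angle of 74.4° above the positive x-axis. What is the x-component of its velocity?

vₓ = v cos(θ) = 15.6 × cos(74.4°) = 4.2 m/s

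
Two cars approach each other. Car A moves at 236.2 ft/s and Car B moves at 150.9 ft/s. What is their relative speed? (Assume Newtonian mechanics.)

v_rel = v_A + v_B = 236.2 + 150.9 = 387.1 ft/s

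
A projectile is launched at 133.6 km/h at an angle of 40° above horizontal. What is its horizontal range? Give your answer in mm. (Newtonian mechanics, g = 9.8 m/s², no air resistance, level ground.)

v₀ = 133.6 km/h × 0.2777777777777778 = 37.1111 m/s
R = v₀² × sin(2θ) / g = 37.1111² × sin(2 × 40°) / 9.8 = 1377.23 × 0.984808 / 9.8 = 138.399 m
R = 138.399 m / 0.001 = 138400 mm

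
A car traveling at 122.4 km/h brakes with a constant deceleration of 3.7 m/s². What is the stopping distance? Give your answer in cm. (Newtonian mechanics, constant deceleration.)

v₀ = 122.4 km/h × 0.2777777777777778 = 34.0 m/s
d = v₀² / (2a) = 34.0² / (2 × 3.7) = 1156.0 / 7.4 = 156.216 m
d = 156.216 m / 0.01 = 15620 cm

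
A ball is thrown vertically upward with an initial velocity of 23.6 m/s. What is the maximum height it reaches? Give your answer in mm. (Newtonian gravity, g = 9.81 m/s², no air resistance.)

h_max = v₀² / (2g) = 23.6² / (2 × 9.81) = 556.96 / 19.62 = 28.3874 m
h_max = 28.3874 m / 0.001 = 28390 mm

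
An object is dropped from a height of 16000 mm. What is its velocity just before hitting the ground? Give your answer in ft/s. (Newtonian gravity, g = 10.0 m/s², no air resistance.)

h = 16000 mm × 0.001 = 16.0 m
v = √(2gh) = √(2 × 10.0 × 16.0) = 17.8885 m/s
v = 17.8885 m/s / 0.3048 = 58.69 ft/s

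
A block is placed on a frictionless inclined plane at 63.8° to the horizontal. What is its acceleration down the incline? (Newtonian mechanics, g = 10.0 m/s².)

a = g sin(θ) = 10.0 × sin(63.8°) = 10.0 × 0.8973 = 8.97 m/s²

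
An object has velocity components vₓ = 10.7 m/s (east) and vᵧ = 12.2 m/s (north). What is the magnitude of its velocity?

|v| = √(vₓ² + vᵧ²) = √(10.7² + 12.2²) = √(263.33) = 16.23 m/s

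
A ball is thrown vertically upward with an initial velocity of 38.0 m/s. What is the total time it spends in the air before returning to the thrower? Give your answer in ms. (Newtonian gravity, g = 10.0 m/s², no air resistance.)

t_total = 2 × v₀ / g = 2 × 38.0 / 10.0 = 7.6 s
t_total = 7.6 s / 0.001 = 7600 ms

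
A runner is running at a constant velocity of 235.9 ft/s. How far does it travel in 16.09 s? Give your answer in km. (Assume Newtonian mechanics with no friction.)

v = 235.9 ft/s × 0.3048 = 71.9023 m/s
d = v × t = 71.9023 × 16.09 = 1156.91 m
d = 1156.91 m / 1000.0 = 1.157 km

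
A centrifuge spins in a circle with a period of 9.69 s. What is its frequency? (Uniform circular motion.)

f = 1/T = 1/9.69 = 0.1032 Hz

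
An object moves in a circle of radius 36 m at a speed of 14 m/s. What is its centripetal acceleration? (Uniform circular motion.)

a_c = v²/r = 14²/36 = 196/36 = 5.44 m/s²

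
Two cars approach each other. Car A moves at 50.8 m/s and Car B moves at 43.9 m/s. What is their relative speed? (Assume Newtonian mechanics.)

v_rel = v_A + v_B = 50.8 + 43.9 = 94.7 m/s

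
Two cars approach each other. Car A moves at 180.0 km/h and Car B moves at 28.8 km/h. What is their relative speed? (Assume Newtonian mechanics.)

v_rel = v_A + v_B = 180.0 + 28.8 = 208.8 km/h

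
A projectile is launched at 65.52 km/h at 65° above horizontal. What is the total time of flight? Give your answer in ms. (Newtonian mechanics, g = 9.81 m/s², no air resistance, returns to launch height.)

v₀ = 65.52 km/h × 0.2777777777777778 = 18.2 m/s
T = 2 × v₀ × sin(θ) / g = 2 × 18.2 × sin(65°) / 9.81 = 2 × 18.2 × 0.906308 / 9.81 = 3.36286 s
T = 3.36286 s / 0.001 = 3363 ms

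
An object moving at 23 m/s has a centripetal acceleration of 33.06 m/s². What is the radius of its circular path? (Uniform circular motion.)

r = v²/a_c = 23²/33.06 = 16.0 m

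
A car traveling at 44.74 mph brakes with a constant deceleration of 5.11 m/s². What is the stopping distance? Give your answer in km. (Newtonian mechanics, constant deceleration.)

v₀ = 44.74 mph × 0.44704 = 20.0006 m/s
d = v₀² / (2a) = 20.0006² / (2 × 5.11) = 400.024 / 10.22 = 39.1413 m
d = 39.1413 m / 1000.0 = 0.03914 km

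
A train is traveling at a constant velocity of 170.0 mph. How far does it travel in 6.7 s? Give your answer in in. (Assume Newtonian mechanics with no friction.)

v = 170.0 mph × 0.44704 = 75.9968 m/s
d = v × t = 75.9968 × 6.7 = 509.179 m
d = 509.179 m / 0.0254 = 20050 in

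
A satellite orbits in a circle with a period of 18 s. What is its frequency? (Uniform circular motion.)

f = 1/T = 1/18 = 0.0556 Hz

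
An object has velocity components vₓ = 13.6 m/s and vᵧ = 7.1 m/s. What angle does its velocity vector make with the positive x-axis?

θ = arctan(vᵧ/vₓ) = arctan(7.1/13.6) = 27.57°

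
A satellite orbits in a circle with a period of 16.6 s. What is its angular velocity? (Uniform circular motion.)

ω = 2π/T = 2π/16.6 = 0.3785 rad/s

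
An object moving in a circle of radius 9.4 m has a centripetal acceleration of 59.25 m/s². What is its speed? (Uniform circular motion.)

v = √(a_c × r) = √(59.25 × 9.4) = 23.6 m/s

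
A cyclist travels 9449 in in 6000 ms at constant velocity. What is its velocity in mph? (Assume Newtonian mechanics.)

d = 9449 in × 0.0254 = 240.005 m
t = 6000 ms × 0.001 = 6.0 s
v = d / t = 240.005 / 6.0 = 40.0008 m/s
v = 40.0008 m/s / 0.44704 = 89.48 mph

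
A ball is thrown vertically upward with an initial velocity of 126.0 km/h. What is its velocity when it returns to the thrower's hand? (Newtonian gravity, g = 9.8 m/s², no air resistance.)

By conservation of energy (no air resistance), the ball returns to the throw height with the same speed as launch, but directed downward.
|v_ground| = v₀ = 126.0 km/h
v_ground = 126.0 km/h (downward)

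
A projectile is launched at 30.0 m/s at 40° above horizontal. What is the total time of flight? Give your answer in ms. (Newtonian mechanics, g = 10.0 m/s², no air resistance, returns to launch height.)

T = 2 × v₀ × sin(θ) / g = 2 × 30.0 × sin(40°) / 10.0 = 2 × 30.0 × 0.642788 / 10.0 = 3.85673 s
T = 3.85673 s / 0.001 = 3857 ms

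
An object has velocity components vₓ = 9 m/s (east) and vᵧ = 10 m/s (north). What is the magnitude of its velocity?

|v| = √(vₓ² + vᵧ²) = √(9² + 10²) = √(181) = 13.45 m/s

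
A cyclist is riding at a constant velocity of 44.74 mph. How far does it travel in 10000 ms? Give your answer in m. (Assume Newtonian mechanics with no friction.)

v = 44.74 mph × 0.44704 = 20.0006 m/s
t = 10000 ms × 0.001 = 10.0 s
d = v × t = 20.0006 × 10.0 = 200.0 m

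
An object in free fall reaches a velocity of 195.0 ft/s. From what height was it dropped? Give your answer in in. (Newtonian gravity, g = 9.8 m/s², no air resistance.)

v = 195.0 ft/s × 0.3048 = 59.436 m/s
h = v² / (2g) = 59.436² / (2 × 9.8) = 180.237 m
h = 180.237 m / 0.0254 = 7096 in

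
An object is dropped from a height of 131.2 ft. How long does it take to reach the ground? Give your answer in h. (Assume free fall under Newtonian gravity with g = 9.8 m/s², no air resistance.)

h = 131.2 ft × 0.3048 = 39.98976 m
t = √(2h/g) = √(2 × 39.98976 / 9.8) = 2.856777 s
t = 2.856777 s / 3600.0 = 0.0007935 h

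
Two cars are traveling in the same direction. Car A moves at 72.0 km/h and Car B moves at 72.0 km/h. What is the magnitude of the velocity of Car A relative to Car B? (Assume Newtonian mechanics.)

v_rel = |v_A - v_B| = |72.0 - 72.0| = 0.0 km/h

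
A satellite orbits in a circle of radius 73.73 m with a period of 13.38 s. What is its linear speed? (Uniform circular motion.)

v = 2πr/T = 2π×73.73/13.38 = 34.62 m/s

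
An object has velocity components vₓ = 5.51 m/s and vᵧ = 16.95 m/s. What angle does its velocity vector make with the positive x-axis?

θ = arctan(vᵧ/vₓ) = arctan(16.95/5.51) = 71.99°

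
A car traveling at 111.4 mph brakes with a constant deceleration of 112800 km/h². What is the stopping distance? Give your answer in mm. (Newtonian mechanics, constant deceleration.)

v₀ = 111.4 mph × 0.44704 = 49.8003 m/s
a = 112800 km/h² × 7.716049382716049e-05 = 8.7037 m/s²
d = v₀² / (2a) = 49.8003² / (2 × 8.7037) = 2480.07 / 17.4074 = 142.472 m
d = 142.472 m / 0.001 = 142500 mm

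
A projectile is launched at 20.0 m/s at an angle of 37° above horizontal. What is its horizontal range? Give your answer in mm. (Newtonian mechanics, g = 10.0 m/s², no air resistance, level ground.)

R = v₀² × sin(2θ) / g = 20.0² × sin(2 × 37°) / 10.0 = 400.0 × 0.961262 / 10.0 = 38.4505 m
R = 38.4505 m / 0.001 = 38450 mm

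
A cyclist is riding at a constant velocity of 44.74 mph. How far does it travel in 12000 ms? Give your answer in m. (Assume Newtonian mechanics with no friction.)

v = 44.74 mph × 0.44704 = 20.0006 m/s
t = 12000 ms × 0.001 = 12.0 s
d = v × t = 20.0006 × 12.0 = 240.0 m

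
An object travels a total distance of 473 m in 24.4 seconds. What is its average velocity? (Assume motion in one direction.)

v_avg = Δd / Δt = 473 / 24.4 = 19.39 m/s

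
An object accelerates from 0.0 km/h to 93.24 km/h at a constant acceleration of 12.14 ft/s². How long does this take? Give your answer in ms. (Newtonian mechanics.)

v₀ = 0.0 km/h × 0.2777777777777778 = 0.0 m/s
v = 93.24 km/h × 0.2777777777777778 = 25.9 m/s
a = 12.14 ft/s² × 0.3048 = 3.70027 m/s²
t = (v - v₀) / a = (25.9 - 0.0) / 3.70027 = 6.99949 s
t = 6.99949 s / 0.001 = 6999 ms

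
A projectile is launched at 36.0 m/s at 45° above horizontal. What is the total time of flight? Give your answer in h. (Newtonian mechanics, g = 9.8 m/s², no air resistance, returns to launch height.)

T = 2 × v₀ × sin(θ) / g = 2 × 36.0 × sin(45°) / 9.8 = 2 × 36.0 × 0.707107 / 9.8 = 5.19507 s
T = 5.19507 s / 3600.0 = 0.001443 h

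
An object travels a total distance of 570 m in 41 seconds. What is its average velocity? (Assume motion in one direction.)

v_avg = Δd / Δt = 570 / 41 = 13.9 m/s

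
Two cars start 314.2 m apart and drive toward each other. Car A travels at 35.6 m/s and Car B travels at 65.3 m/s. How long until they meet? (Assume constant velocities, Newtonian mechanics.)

Combined speed: v_combined = 35.6 + 65.3 = 100.9 m/s
Time to meet: t = d/v_combined = 314.2/100.9 = 3.11 s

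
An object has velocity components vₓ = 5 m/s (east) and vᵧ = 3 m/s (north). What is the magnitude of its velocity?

|v| = √(vₓ² + vᵧ²) = √(5² + 3²) = √(34) = 5.83 m/s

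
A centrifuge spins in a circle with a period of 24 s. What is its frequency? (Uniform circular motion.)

f = 1/T = 1/24 = 0.0417 Hz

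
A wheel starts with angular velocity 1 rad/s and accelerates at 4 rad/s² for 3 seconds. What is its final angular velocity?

ω = ω₀ + αt = 1 + 4 × 3 = 13 rad/s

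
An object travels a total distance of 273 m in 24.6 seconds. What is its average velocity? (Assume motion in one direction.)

v_avg = Δd / Δt = 273 / 24.6 = 11.1 m/s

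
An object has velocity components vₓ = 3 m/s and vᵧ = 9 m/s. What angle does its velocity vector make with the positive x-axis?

θ = arctan(vᵧ/vₓ) = arctan(9/3) = 71.57°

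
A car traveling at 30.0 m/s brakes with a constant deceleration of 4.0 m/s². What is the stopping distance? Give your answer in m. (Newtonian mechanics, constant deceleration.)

d = v₀² / (2a) = 30.0² / (2 × 4.0) = 900.0 / 8.0 = 112.5 m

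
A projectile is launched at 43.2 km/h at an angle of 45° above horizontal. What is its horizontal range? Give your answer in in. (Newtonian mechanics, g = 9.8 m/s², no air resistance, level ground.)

v₀ = 43.2 km/h × 0.2777777777777778 = 12.0 m/s
R = v₀² × sin(2θ) / g = 12.0² × sin(2 × 45°) / 9.8 = 144.0 × 1.0 / 9.8 = 14.6939 m
R = 14.6939 m / 0.0254 = 578.5 in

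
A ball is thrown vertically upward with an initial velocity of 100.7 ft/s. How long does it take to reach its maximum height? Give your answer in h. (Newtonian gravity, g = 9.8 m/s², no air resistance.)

v₀ = 100.7 ft/s × 0.3048 = 30.6934 m/s
t_up = v₀ / g = 30.6934 / 9.8 = 3.13198 s
t_up = 3.13198 s / 3600.0 = 0.00087 h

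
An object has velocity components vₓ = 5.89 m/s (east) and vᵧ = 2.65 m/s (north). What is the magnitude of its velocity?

|v| = √(vₓ² + vᵧ²) = √(5.89² + 2.65²) = √(41.7146) = 6.46 m/s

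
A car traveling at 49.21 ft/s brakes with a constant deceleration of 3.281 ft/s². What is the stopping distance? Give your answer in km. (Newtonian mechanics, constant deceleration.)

v₀ = 49.21 ft/s × 0.3048 = 14.9992 m/s
a = 3.281 ft/s² × 0.3048 = 1.00005 m/s²
d = v₀² / (2a) = 14.9992² / (2 × 1.00005) = 224.976 / 2.0001 = 112.482 m
d = 112.482 m / 1000.0 = 0.1125 km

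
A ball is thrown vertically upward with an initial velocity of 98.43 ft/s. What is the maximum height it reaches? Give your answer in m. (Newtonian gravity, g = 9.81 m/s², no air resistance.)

v₀ = 98.43 ft/s × 0.3048 = 30.0015 m/s
h_max = v₀² / (2g) = 30.0015² / (2 × 9.81) = 900.09 / 19.62 = 45.88 m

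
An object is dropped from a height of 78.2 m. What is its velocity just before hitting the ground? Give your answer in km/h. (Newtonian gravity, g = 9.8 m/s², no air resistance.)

v = √(2gh) = √(2 × 9.8 × 78.2) = 39.15 m/s
v = 39.15 m/s / 0.2777777777777778 = 140.9 km/h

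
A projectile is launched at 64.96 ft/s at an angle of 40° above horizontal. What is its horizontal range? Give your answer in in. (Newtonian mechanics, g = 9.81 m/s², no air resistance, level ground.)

v₀ = 64.96 ft/s × 0.3048 = 19.7998 m/s
R = v₀² × sin(2θ) / g = 19.7998² × sin(2 × 40°) / 9.81 = 392.032 × 0.984808 / 9.81 = 39.3554 m
R = 39.3554 m / 0.0254 = 1549 in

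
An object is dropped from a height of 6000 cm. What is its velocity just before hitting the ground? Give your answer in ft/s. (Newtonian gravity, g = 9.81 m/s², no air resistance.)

h = 6000 cm × 0.01 = 60.0 m
v = √(2gh) = √(2 × 9.81 × 60.0) = 34.3103 m/s
v = 34.3103 m/s / 0.3048 = 112.6 ft/s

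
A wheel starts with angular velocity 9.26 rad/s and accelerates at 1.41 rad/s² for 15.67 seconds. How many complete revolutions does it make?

θ = ω₀t + ½αt² = 9.26×15.67 + ½×1.41×15.67² = 318.2161745 rad
Total revolutions = θ/(2π) = 318.2161745/(2π) = 50.65
Complete revolutions = ⌊50.65⌋ = 50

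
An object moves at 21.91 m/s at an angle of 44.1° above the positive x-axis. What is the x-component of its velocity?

vₓ = v cos(θ) = 21.91 × cos(44.1°) = 15.73 m/s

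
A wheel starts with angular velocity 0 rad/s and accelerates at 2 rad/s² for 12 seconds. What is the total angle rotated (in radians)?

θ = ω₀t + ½αt² = 0×12 + ½×2×12² = 144.0 rad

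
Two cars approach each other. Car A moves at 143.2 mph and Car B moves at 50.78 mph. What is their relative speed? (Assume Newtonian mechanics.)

v_rel = v_A + v_B = 143.2 + 50.78 = 193.98 mph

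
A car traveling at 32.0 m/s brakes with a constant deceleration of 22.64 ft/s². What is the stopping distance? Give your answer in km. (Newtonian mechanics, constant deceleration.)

a = 22.64 ft/s² × 0.3048 = 6.90067 m/s²
d = v₀² / (2a) = 32.0² / (2 × 6.90067) = 1024.0 / 13.8013 = 74.1959 m
d = 74.1959 m / 1000.0 = 0.0742 km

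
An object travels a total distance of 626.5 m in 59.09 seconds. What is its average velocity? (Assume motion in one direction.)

v_avg = Δd / Δt = 626.5 / 59.09 = 10.6 m/s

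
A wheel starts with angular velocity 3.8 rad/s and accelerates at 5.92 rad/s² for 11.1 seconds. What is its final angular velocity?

ω = ω₀ + αt = 3.8 + 5.92 × 11.1 = 69.51 rad/s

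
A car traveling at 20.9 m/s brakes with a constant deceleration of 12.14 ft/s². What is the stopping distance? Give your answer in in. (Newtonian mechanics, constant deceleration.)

a = 12.14 ft/s² × 0.3048 = 3.70027 m/s²
d = v₀² / (2a) = 20.9² / (2 × 3.70027) = 436.81 / 7.40054 = 59.0241 m
d = 59.0241 m / 0.0254 = 2324 in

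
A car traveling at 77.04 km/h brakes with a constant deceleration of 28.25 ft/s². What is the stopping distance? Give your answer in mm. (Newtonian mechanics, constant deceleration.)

v₀ = 77.04 km/h × 0.2777777777777778 = 21.4 m/s
a = 28.25 ft/s² × 0.3048 = 8.6106 m/s²
d = v₀² / (2a) = 21.4² / (2 × 8.6106) = 457.96 / 17.2212 = 26.5928 m
d = 26.5928 m / 0.001 = 26590 mm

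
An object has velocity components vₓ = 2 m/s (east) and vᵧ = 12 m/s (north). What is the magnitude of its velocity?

|v| = √(vₓ² + vᵧ²) = √(2² + 12²) = √(148) = 12.17 m/s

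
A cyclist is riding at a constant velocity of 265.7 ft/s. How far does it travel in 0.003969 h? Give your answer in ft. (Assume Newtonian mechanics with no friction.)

v = 265.7 ft/s × 0.3048 = 80.9854 m/s
t = 0.003969 h × 3600.0 = 14.2884 s
d = v × t = 80.9854 × 14.2884 = 1157.15 m
d = 1157.15 m / 0.3048 = 3796 ft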